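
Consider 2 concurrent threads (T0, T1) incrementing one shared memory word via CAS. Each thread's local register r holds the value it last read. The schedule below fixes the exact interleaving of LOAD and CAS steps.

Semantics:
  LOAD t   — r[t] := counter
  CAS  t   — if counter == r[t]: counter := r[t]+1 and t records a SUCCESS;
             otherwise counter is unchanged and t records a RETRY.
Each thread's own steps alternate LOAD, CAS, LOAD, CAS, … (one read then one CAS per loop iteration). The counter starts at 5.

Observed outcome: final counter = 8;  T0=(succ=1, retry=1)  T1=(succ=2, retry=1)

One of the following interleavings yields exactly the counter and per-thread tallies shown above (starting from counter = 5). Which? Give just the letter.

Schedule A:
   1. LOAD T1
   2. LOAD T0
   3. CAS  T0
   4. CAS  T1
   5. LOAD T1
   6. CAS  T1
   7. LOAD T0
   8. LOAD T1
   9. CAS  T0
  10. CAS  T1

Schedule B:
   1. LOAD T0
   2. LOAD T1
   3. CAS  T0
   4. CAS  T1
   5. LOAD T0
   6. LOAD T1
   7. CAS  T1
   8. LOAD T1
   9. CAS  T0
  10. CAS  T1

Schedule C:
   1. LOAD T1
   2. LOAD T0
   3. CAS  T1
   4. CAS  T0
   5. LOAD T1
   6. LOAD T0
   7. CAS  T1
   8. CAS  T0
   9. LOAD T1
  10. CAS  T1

B

Simulating candidate B:
T0 LOAD — after: cnt=5, r=5 — load
T1 LOAD — after: cnt=5, r=5 — load
T0 CAS — after: cnt=6, r=5 — ok
T1 CAS — after: cnt=6, r=5 — retry
T0 LOAD — after: cnt=6, r=6 — load
T1 LOAD — after: cnt=6, r=6 — load
T1 CAS — after: cnt=7, r=6 — ok
T1 LOAD — after: cnt=7, r=7 — load
T0 CAS — after: cnt=7, r=6 — retry
T1 CAS — after: cnt=8, r=7 — ok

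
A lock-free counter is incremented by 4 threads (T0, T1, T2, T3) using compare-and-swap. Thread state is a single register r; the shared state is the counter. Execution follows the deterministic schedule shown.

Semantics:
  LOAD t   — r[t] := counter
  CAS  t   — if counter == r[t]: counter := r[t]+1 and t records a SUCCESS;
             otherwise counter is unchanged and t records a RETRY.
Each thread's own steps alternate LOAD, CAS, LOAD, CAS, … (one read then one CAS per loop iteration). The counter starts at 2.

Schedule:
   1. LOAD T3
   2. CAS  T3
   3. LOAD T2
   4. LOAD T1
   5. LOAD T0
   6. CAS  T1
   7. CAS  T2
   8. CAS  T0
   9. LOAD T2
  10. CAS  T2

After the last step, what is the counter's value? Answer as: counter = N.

1. LOAD T3 → mem=2 r[T3]=2 [LOAD]
2. CAS T3 → mem=3 r[T3]=2 [OK]
3. LOAD T2 → mem=3 r[T2]=3 [LOAD]
4. LOAD T1 → mem=3 r[T1]=3 [LOAD]
5. LOAD T0 → mem=3 r[T0]=3 [LOAD]
6. CAS T1 → mem=4 r[T1]=3 [OK]
7. CAS T2 → mem=4 r[T2]=3 [RETRY]
8. CAS T0 → mem=4 r[T0]=3 [RETRY]
9. LOAD T2 → mem=4 r[T2]=4 [LOAD]
10. CAS T2 → mem=5 r[T2]=4 [OK]

counter = 5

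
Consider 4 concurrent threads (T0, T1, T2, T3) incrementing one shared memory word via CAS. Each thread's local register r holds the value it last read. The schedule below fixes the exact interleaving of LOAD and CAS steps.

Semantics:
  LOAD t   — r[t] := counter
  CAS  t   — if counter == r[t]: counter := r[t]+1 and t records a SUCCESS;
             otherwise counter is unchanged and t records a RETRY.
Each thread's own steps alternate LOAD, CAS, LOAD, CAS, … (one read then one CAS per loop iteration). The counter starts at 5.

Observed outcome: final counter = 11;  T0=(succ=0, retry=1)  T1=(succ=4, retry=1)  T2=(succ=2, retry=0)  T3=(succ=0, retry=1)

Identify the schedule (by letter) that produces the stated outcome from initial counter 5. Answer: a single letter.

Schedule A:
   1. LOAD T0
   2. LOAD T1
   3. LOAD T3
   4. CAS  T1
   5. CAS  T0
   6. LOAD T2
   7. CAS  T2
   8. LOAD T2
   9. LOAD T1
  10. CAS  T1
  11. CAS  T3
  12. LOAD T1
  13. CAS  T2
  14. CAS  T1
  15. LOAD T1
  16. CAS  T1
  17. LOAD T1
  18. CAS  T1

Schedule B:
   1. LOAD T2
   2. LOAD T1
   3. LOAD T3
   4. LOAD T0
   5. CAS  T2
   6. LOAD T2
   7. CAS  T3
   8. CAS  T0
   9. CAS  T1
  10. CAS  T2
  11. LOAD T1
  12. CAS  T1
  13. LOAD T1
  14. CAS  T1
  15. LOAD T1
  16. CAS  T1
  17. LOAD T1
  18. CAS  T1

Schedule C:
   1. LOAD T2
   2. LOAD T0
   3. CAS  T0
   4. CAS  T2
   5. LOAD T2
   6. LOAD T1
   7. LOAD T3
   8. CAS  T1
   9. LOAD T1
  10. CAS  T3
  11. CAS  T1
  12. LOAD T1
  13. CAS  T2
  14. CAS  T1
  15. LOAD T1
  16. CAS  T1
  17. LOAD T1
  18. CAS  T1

Run B:
1. LOAD T2 → mem=5 r[T2]=5 [LOAD]
2. LOAD T1 → mem=5 r[T1]=5 [LOAD]
3. LOAD T3 → mem=5 r[T3]=5 [LOAD]
4. LOAD T0 → mem=5 r[T0]=5 [LOAD]
5. CAS T2 → mem=6 r[T2]=5 [OK]
6. LOAD T2 → mem=6 r[T2]=6 [LOAD]
7. CAS T3 → mem=6 r[T3]=5 [RETRY]
8. CAS T0 → mem=6 r[T0]=5 [RETRY]
9. CAS T1 → mem=6 r[T1]=5 [RETRY]
10. CAS T2 → mem=7 r[T2]=6 [OK]
11. LOAD T1 → mem=7 r[T1]=7 [LOAD]
12. CAS T1 → mem=8 r[T1]=7 [OK]
13. LOAD T1 → mem=8 r[T1]=8 [LOAD]
14. CAS T1 → mem=9 r[T1]=8 [OK]
15. LOAD T1 → mem=9 r[T1]=9 [LOAD]
16. CAS T1 → mem=10 r[T1]=9 [OK]
17. LOAD T1 → mem=10 r[T1]=10 [LOAD]
18. CAS T1 → mem=11 r[T1]=10 [OK]

B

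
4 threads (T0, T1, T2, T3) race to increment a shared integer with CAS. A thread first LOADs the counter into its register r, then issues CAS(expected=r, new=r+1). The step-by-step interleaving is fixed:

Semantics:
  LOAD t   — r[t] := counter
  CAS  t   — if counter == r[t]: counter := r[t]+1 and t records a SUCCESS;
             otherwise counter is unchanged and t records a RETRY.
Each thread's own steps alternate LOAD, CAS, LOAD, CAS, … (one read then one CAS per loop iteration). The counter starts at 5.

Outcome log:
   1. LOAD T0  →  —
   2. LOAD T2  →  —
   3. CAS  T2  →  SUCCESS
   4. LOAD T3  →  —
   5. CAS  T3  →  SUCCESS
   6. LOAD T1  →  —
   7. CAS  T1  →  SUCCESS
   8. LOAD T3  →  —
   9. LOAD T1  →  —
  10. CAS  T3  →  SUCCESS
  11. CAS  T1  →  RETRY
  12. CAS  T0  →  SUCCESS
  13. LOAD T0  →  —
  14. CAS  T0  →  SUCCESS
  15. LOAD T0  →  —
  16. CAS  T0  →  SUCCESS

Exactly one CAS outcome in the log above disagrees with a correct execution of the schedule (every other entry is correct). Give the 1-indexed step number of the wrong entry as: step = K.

step = 12

Reference trace:
[1] T0.load  rd  (counter 5, T0.r 5)
[2] T2.load  rd  (counter 5, T2.r 5)
[3] T2.cas  hit  (counter 6, T2.r 5)
[4] T3.load  rd  (counter 6, T3.r 6)
[5] T3.cas  hit  (counter 7, T3.r 6)
[6] T1.load  rd  (counter 7, T1.r 7)
[7] T1.cas  hit  (counter 8, T1.r 7)
[8] T3.load  rd  (counter 8, T3.r 8)
[9] T1.load  rd  (counter 8, T1.r 8)
[10] T3.cas  hit  (counter 9, T3.r 8)
[11] T1.cas  miss  (counter 9, T1.r 8)
[12] T0.cas  miss  (counter 9, T0.r 5)
[13] T0.load  rd  (counter 9, T0.r 9)
[14] T0.cas  hit  (counter 10, T0.r 9)
[15] T0.load  rd  (counter 10, T0.r 10)
[16] T0.cas  hit  (counter 11, T0.r 10)
Mismatch at 12.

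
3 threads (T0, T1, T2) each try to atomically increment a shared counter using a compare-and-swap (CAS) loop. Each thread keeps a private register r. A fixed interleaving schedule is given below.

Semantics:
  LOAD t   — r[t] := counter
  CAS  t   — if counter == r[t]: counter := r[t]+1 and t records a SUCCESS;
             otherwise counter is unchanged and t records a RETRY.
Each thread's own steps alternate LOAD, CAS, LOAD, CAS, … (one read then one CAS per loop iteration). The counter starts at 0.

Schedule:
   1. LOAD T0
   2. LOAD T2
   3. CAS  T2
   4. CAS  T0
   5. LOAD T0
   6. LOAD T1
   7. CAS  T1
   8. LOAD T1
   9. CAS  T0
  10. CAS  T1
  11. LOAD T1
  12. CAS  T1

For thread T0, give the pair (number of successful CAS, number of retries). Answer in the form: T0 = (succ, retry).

T0 LOAD — after: cnt=0, r=0 — load
T2 LOAD — after: cnt=0, r=0 — load
T2 CAS — after: cnt=1, r=0 — ok
T0 CAS — after: cnt=1, r=0 — retry
T0 LOAD — after: cnt=1, r=1 — load
T1 LOAD — after: cnt=1, r=1 — load
T1 CAS — after: cnt=2, r=1 — ok
T1 LOAD — after: cnt=2, r=2 — load
T0 CAS — after: cnt=2, r=1 — retry
T1 CAS — after: cnt=3, r=2 — ok
T1 LOAD — after: cnt=3, r=3 — load
T1 CAS — after: cnt=4, r=3 — ok

T0 = (0, 2)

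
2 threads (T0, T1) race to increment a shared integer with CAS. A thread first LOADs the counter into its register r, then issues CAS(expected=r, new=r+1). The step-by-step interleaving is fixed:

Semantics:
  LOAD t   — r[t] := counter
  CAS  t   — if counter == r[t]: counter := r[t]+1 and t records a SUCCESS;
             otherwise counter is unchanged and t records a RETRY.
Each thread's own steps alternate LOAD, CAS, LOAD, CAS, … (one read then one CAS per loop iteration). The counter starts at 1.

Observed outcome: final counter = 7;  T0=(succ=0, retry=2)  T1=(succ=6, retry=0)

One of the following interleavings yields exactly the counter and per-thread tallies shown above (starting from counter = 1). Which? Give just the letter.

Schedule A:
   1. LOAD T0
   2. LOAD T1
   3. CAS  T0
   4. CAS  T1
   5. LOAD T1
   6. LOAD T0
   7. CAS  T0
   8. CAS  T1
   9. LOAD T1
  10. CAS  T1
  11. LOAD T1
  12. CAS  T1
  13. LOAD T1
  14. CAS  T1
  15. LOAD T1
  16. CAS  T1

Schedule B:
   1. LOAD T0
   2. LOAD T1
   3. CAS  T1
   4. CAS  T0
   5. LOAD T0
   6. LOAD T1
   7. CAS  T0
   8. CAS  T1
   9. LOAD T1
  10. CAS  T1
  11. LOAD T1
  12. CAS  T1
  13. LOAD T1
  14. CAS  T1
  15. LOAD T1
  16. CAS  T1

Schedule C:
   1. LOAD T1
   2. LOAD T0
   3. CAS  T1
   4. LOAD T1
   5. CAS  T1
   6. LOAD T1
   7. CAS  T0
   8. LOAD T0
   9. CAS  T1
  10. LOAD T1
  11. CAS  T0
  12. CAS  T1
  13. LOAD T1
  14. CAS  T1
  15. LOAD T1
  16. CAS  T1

Simulating candidate C:
[1] T1.load  rd  (counter 1, T1.r 1)
[2] T0.load  rd  (counter 1, T0.r 1)
[3] T1.cas  hit  (counter 2, T1.r 1)
[4] T1.load  rd  (counter 2, T1.r 2)
[5] T1.cas  hit  (counter 3, T1.r 2)
[6] T1.load  rd  (counter 3, T1.r 3)
[7] T0.cas  miss  (counter 3, T0.r 1)
[8] T0.load  rd  (counter 3, T0.r 3)
[9] T1.cas  hit  (counter 4, T1.r 3)
[10] T1.load  rd  (counter 4, T1.r 4)
[11] T0.cas  miss  (counter 4, T0.r 3)
[12] T1.cas  hit  (counter 5, T1.r 4)
[13] T1.load  rd  (counter 5, T1.r 5)
[14] T1.cas  hit  (counter 6, T1.r 5)
[15] T1.load  rd  (counter 6, T1.r 6)
[16] T1.cas  hit  (counter 7, T1.r 6)

C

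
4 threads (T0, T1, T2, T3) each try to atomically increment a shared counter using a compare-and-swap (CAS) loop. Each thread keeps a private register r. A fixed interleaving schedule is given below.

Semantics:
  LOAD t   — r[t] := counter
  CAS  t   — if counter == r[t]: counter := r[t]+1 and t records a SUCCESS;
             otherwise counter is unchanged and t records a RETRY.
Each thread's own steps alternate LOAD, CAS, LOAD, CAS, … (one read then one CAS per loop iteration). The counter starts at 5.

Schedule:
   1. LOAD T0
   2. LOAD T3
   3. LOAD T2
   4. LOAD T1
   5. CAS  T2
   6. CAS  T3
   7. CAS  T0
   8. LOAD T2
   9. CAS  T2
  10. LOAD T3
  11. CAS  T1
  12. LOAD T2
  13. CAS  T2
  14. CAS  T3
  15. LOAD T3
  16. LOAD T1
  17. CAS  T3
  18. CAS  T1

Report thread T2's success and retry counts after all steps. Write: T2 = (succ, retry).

T2 = (3, 0)

step 1: T0 LOAD ⇒ load; ctr=5 reg=5
step 2: T3 LOAD ⇒ load; ctr=5 reg=5
step 3: T2 LOAD ⇒ load; ctr=5 reg=5
step 4: T1 LOAD ⇒ load; ctr=5 reg=5
step 5: T2 CAS ⇒ ok; ctr=6 reg=5
step 6: T3 CAS ⇒ retry; ctr=6 reg=5
step 7: T0 CAS ⇒ retry; ctr=6 reg=5
step 8: T2 LOAD ⇒ load; ctr=6 reg=6
step 9: T2 CAS ⇒ ok; ctr=7 reg=6
step 10: T3 LOAD ⇒ load; ctr=7 reg=7
step 11: T1 CAS ⇒ retry; ctr=7 reg=5
step 12: T2 LOAD ⇒ load; ctr=7 reg=7
step 13: T2 CAS ⇒ ok; ctr=8 reg=7
step 14: T3 CAS ⇒ retry; ctr=8 reg=7
step 15: T3 LOAD ⇒ load; ctr=8 reg=8
step 16: T1 LOAD ⇒ load; ctr=8 reg=8
step 17: T3 CAS ⇒ ok; ctr=9 reg=8
step 18: T1 CAS ⇒ retry; ctr=9 reg=8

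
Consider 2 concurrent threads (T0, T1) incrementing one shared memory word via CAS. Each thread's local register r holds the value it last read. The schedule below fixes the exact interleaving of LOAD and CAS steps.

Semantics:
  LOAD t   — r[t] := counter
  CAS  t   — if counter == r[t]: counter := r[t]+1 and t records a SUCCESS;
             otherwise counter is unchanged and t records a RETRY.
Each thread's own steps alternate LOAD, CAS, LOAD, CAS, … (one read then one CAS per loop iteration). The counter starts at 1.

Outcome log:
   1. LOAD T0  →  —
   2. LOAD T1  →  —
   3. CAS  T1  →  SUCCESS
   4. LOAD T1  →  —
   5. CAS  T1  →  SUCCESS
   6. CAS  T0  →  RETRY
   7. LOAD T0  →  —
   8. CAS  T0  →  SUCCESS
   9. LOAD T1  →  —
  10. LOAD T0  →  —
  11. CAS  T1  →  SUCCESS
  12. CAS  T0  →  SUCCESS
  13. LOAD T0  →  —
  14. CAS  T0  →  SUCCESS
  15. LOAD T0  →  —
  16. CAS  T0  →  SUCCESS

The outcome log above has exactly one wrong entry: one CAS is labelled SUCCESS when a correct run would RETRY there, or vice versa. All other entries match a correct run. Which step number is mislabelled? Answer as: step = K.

Reference trace:
   1) LOAD T0:  M=1  r_T0=1
   2) LOAD T1:  M=1  r_T1=1
   3) CAS  T1:  M=2  r_T1=1 ✓
   4) LOAD T1:  M=2  r_T1=2
   5) CAS  T1:  M=3  r_T1=2 ✓
   6) CAS  T0:  M=3  r_T0=1 ✗
   7) LOAD T0:  M=3  r_T0=3
   8) CAS  T0:  M=4  r_T0=3 ✓
   9) LOAD T1:  M=4  r_T1=4
  10) LOAD T0:  M=4  r_T0=4
  11) CAS  T1:  M=5  r_T1=4 ✓
  12) CAS  T0:  M=5  r_T0=4 ✗
  13) LOAD T0:  M=5  r_T0=5
  14) CAS  T0:  M=6  r_T0=5 ✓
  15) LOAD T0:  M=6  r_T0=6
  16) CAS  T0:  M=7  r_T0=6 ✓
Log disagrees first at step 12.

step = 12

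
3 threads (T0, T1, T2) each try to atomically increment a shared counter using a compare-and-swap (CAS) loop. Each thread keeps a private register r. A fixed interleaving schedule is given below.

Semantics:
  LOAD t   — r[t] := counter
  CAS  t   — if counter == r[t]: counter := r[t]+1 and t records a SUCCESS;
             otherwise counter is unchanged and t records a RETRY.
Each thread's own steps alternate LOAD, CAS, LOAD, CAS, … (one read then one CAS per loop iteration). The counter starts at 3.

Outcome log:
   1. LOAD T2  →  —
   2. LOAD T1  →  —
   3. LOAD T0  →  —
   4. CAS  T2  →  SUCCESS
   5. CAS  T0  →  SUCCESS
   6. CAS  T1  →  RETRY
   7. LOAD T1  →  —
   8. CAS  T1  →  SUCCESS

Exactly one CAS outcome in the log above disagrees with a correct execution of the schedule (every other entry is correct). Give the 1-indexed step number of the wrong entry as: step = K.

Re-executing:
T2 LOAD — after: cnt=3, r=3 — load
T1 LOAD — after: cnt=3, r=3 — load
T0 LOAD — after: cnt=3, r=3 — load
T2 CAS — after: cnt=4, r=3 — ok
T0 CAS — after: cnt=4, r=3 — retry
T1 CAS — after: cnt=4, r=3 — retry
T1 LOAD — after: cnt=4, r=4 — load
T1 CAS — after: cnt=5, r=4 — ok
Flip is step 5.

step = 5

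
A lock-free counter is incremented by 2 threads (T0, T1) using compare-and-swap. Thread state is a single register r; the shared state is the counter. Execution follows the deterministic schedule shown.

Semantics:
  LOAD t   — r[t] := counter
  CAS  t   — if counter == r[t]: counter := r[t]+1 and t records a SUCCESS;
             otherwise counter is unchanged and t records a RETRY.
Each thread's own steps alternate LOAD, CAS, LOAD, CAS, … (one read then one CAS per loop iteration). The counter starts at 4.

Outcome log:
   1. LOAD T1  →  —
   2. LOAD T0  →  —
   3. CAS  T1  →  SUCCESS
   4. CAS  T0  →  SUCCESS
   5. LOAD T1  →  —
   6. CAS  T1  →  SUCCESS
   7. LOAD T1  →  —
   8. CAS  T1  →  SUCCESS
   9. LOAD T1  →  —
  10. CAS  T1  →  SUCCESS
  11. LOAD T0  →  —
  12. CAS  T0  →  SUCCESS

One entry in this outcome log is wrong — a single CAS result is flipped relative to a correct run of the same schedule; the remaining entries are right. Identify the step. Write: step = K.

Correct run:
[1] T1.load  rd  (counter 4, T1.r 4)
[2] T0.load  rd  (counter 4, T0.r 4)
[3] T1.cas  hit  (counter 5, T1.r 4)
[4] T0.cas  miss  (counter 5, T0.r 4)
[5] T1.load  rd  (counter 5, T1.r 5)
[6] T1.cas  hit  (counter 6, T1.r 5)
[7] T1.load  rd  (counter 6, T1.r 6)
[8] T1.cas  hit  (counter 7, T1.r 6)
[9] T1.load  rd  (counter 7, T1.r 7)
[10] T1.cas  hit  (counter 8, T1.r 7)
[11] T0.load  rd  (counter 8, T0.r 8)
[12] T0.cas  hit  (counter 9, T0.r 8)
Mismatch at 4.

step = 4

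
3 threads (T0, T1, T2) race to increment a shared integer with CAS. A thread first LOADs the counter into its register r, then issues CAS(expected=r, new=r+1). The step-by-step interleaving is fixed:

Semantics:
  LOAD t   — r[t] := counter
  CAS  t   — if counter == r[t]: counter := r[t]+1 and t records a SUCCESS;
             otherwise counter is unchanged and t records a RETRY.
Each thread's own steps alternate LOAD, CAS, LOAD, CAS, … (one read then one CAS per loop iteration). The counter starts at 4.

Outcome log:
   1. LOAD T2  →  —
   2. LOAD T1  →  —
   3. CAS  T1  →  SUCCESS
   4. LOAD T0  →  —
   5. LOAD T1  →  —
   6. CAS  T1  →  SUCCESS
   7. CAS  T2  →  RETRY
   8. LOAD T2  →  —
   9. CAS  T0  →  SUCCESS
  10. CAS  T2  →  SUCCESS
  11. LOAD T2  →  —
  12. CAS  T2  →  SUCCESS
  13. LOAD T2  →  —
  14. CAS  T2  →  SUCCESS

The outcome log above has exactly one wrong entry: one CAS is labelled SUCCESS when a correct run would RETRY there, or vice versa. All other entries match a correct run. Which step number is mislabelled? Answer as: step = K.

Reference trace:
T2 LOAD — after: cnt=4, r=4 — load
T1 LOAD — after: cnt=4, r=4 — load
T1 CAS — after: cnt=5, r=4 — ok
T0 LOAD — after: cnt=5, r=5 — load
T1 LOAD — after: cnt=5, r=5 — load
T1 CAS — after: cnt=6, r=5 — ok
T2 CAS — after: cnt=6, r=4 — retry
T2 LOAD — after: cnt=6, r=6 — load
T0 CAS — after: cnt=6, r=5 — retry
T2 CAS — after: cnt=7, r=6 — ok
T2 LOAD — after: cnt=7, r=7 — load
T2 CAS — after: cnt=8, r=7 — ok
T2 LOAD — after: cnt=8, r=8 — load
T2 CAS — after: cnt=9, r=8 — ok
Mismatch at 9.

step = 9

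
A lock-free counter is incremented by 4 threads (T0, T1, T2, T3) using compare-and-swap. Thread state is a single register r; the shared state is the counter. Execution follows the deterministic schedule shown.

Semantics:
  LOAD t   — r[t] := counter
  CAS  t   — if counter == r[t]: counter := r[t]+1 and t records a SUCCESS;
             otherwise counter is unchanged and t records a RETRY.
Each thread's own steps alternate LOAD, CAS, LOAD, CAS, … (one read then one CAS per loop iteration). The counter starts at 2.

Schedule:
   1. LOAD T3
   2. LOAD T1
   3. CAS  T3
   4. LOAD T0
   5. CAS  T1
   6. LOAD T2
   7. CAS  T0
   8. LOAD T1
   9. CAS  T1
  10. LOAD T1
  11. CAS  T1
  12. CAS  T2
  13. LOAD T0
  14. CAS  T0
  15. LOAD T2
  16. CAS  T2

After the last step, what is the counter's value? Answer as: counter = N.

counter = 8

1. LOAD T3 → mem=2 r[T3]=2 [LOAD]
2. LOAD T1 → mem=2 r[T1]=2 [LOAD]
3. CAS T3 → mem=3 r[T3]=2 [OK]
4. LOAD T0 → mem=3 r[T0]=3 [LOAD]
5. CAS T1 → mem=3 r[T1]=2 [RETRY]
6. LOAD T2 → mem=3 r[T2]=3 [LOAD]
7. CAS T0 → mem=4 r[T0]=3 [OK]
8. LOAD T1 → mem=4 r[T1]=4 [LOAD]
9. CAS T1 → mem=5 r[T1]=4 [OK]
10. LOAD T1 → mem=5 r[T1]=5 [LOAD]
11. CAS T1 → mem=6 r[T1]=5 [OK]
12. CAS T2 → mem=6 r[T2]=3 [RETRY]
13. LOAD T0 → mem=6 r[T0]=6 [LOAD]
14. CAS T0 → mem=7 r[T0]=6 [OK]
15. LOAD T2 → mem=7 r[T2]=7 [LOAD]
16. CAS T2 → mem=8 r[T2]=7 [OK]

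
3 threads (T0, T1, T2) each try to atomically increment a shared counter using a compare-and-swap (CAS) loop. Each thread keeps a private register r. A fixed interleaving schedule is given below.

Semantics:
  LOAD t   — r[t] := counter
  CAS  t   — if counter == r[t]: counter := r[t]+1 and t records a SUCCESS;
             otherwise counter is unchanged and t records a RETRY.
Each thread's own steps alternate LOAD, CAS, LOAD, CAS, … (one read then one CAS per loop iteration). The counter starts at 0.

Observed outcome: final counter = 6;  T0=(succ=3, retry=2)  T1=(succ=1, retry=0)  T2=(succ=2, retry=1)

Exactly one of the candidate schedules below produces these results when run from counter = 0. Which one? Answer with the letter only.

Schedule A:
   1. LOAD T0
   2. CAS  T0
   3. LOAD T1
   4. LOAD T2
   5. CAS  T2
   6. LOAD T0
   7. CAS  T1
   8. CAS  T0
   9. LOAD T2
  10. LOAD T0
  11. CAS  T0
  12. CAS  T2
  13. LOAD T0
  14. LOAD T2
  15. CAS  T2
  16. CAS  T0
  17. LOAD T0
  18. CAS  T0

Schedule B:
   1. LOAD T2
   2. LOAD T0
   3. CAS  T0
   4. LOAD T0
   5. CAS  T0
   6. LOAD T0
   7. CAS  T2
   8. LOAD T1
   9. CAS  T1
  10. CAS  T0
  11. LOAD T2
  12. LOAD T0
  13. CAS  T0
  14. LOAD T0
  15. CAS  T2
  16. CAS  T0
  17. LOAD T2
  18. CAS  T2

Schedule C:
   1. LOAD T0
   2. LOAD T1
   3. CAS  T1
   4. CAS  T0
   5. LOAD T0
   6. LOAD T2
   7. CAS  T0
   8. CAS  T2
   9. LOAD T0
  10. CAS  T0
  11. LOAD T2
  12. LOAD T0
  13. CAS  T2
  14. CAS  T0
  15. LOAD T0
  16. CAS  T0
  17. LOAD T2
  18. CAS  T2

C

Run C:
   1) LOAD T0:  M=0  r_T0=0
   2) LOAD T1:  M=0  r_T1=0
   3) CAS  T1:  M=1  r_T1=0 ✓
   4) CAS  T0:  M=1  r_T0=0 ✗
   5) LOAD T0:  M=1  r_T0=1
   6) LOAD T2:  M=1  r_T2=1
   7) CAS  T0:  M=2  r_T0=1 ✓
   8) CAS  T2:  M=2  r_T2=1 ✗
   9) LOAD T0:  M=2  r_T0=2
  10) CAS  T0:  M=3  r_T0=2 ✓
  11) LOAD T2:  M=3  r_T2=3
  12) LOAD T0:  M=3  r_T0=3
  13) CAS  T2:  M=4  r_T2=3 ✓
  14) CAS  T0:  M=4  r_T0=3 ✗
  15) LOAD T0:  M=4  r_T0=4
  16) CAS  T0:  M=5  r_T0=4 ✓
  17) LOAD T2:  M=5  r_T2=5
  18) CAS  T2:  M=6  r_T2=5 ✓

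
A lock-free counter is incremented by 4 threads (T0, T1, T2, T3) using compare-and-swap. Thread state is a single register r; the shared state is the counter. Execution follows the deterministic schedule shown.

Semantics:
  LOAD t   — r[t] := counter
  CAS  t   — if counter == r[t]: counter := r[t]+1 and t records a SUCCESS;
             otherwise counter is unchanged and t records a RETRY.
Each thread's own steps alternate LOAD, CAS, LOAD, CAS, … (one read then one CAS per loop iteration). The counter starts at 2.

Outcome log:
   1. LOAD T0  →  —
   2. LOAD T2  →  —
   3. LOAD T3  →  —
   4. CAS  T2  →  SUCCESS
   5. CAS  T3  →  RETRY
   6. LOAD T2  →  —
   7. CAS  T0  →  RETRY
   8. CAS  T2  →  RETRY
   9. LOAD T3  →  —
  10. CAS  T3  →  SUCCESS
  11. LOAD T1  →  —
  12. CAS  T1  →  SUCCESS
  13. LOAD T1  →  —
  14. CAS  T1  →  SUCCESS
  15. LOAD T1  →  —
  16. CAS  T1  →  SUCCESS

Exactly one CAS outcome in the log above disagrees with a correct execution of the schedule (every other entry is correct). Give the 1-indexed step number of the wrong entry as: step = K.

Re-executing:
T0 LOAD — after: cnt=2, r=2 — load
T2 LOAD — after: cnt=2, r=2 — load
T3 LOAD — after: cnt=2, r=2 — load
T2 CAS — after: cnt=3, r=2 — ok
T3 CAS — after: cnt=3, r=2 — retry
T2 LOAD — after: cnt=3, r=3 — load
T0 CAS — after: cnt=3, r=2 — retry
T2 CAS — after: cnt=4, r=3 — ok
T3 LOAD — after: cnt=4, r=4 — load
T3 CAS — after: cnt=5, r=4 — ok
T1 LOAD — after: cnt=5, r=5 — load
T1 CAS — after: cnt=6, r=5 — ok
T1 LOAD — after: cnt=6, r=6 — load
T1 CAS — after: cnt=7, r=6 — ok
T1 LOAD — after: cnt=7, r=7 — load
T1 CAS — after: cnt=8, r=7 — ok
Mismatch at 8.

step = 8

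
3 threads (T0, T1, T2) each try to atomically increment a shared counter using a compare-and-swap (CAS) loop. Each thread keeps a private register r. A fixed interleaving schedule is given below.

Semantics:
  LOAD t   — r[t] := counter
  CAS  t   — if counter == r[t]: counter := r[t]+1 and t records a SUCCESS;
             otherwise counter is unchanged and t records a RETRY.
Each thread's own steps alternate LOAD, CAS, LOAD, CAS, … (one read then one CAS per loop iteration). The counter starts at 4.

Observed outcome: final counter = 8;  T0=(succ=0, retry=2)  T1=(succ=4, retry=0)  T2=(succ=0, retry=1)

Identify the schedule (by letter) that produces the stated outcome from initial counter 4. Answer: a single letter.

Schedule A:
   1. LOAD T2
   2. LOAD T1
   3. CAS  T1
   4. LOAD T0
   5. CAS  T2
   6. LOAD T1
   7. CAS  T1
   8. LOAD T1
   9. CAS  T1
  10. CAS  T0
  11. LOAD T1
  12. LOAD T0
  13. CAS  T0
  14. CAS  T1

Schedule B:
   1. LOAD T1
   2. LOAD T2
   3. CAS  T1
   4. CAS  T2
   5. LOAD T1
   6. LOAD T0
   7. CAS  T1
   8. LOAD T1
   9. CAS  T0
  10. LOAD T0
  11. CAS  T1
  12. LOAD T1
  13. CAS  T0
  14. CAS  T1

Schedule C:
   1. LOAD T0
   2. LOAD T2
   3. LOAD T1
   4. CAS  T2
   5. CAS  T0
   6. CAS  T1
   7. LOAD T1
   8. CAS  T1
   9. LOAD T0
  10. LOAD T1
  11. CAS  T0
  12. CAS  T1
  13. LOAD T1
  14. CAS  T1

B

Simulating candidate B:
#1 T1 reads 4
#2 T2 reads 4
#3 T1 CAS(4→5) writes; counter now 5
#4 T2 CAS(4→5) fails; counter now 5
#5 T1 reads 5
#6 T0 reads 5
#7 T1 CAS(5→6) writes; counter now 6
#8 T1 reads 6
#9 T0 CAS(5→6) fails; counter now 6
#10 T0 reads 6
#11 T1 CAS(6→7) writes; counter now 7
#12 T1 reads 7
#13 T0 CAS(6→7) fails; counter now 7
#14 T1 CAS(7→8) writes; counter now 8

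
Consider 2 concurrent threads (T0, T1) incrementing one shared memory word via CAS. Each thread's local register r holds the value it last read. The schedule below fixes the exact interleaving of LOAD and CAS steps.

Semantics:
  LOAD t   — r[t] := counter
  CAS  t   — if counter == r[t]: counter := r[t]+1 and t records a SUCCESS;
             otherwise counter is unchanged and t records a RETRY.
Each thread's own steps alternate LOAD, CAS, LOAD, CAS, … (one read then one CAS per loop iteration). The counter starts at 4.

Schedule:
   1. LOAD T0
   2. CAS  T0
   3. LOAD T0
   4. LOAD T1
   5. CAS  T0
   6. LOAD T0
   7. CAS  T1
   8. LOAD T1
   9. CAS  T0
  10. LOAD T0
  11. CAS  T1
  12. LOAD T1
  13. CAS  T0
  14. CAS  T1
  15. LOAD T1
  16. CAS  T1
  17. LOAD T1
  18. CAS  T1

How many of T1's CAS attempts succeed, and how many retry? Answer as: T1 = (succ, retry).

T1 = (2, 3)

#1 T0 reads 4
#2 T0 CAS(4→5) writes; counter now 5
#3 T0 reads 5
#4 T1 reads 5
#5 T0 CAS(5→6) writes; counter now 6
#6 T0 reads 6
#7 T1 CAS(5→6) fails; counter now 6
#8 T1 reads 6
#9 T0 CAS(6→7) writes; counter now 7
#10 T0 reads 7
#11 T1 CAS(6→7) fails; counter now 7
#12 T1 reads 7
#13 T0 CAS(7→8) writes; counter now 8
#14 T1 CAS(7→8) fails; counter now 8
#15 T1 reads 8
#16 T1 CAS(8→9) writes; counter now 9
#17 T1 reads 9
#18 T1 CAS(9→10) writes; counter now 10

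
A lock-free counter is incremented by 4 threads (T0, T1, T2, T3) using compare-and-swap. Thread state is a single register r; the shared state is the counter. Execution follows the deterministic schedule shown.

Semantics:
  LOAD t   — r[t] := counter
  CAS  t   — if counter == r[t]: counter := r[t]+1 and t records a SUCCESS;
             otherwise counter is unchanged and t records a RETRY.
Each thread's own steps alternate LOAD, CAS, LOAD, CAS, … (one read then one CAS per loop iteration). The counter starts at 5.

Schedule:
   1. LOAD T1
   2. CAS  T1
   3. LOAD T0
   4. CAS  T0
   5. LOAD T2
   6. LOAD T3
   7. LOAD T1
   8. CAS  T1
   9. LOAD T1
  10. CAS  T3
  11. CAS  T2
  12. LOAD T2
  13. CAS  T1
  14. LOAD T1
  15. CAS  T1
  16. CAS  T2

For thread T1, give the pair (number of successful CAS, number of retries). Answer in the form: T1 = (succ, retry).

T1 = (4, 0)

step 1: T1 LOAD ⇒ load; ctr=5 reg=5
step 2: T1 CAS ⇒ ok; ctr=6 reg=5
step 3: T0 LOAD ⇒ load; ctr=6 reg=6
step 4: T0 CAS ⇒ ok; ctr=7 reg=6
step 5: T2 LOAD ⇒ load; ctr=7 reg=7
step 6: T3 LOAD ⇒ load; ctr=7 reg=7
step 7: T1 LOAD ⇒ load; ctr=7 reg=7
step 8: T1 CAS ⇒ ok; ctr=8 reg=7
step 9: T1 LOAD ⇒ load; ctr=8 reg=8
step 10: T3 CAS ⇒ retry; ctr=8 reg=7
step 11: T2 CAS ⇒ retry; ctr=8 reg=7
step 12: T2 LOAD ⇒ load; ctr=8 reg=8
step 13: T1 CAS ⇒ ok; ctr=9 reg=8
step 14: T1 LOAD ⇒ load; ctr=9 reg=9
step 15: T1 CAS ⇒ ok; ctr=10 reg=9
step 16: T2 CAS ⇒ retry; ctr=10 reg=8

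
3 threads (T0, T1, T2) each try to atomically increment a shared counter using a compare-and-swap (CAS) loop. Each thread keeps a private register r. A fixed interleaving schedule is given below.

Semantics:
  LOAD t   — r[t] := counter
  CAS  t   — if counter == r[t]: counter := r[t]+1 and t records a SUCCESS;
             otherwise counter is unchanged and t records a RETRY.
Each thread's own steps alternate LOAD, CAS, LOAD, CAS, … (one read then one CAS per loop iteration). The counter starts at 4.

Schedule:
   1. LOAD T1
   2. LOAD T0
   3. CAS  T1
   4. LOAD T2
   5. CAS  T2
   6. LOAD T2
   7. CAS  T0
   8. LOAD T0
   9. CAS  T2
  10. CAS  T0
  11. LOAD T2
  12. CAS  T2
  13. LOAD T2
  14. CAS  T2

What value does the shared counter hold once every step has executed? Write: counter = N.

counter = 9

step 1: T1 LOAD ⇒ load; ctr=4 reg=4
step 2: T0 LOAD ⇒ load; ctr=4 reg=4
step 3: T1 CAS ⇒ ok; ctr=5 reg=4
step 4: T2 LOAD ⇒ load; ctr=5 reg=5
step 5: T2 CAS ⇒ ok; ctr=6 reg=5
step 6: T2 LOAD ⇒ load; ctr=6 reg=6
step 7: T0 CAS ⇒ retry; ctr=6 reg=4
step 8: T0 LOAD ⇒ load; ctr=6 reg=6
step 9: T2 CAS ⇒ ok; ctr=7 reg=6
step 10: T0 CAS ⇒ retry; ctr=7 reg=6
step 11: T2 LOAD ⇒ load; ctr=7 reg=7
step 12: T2 CAS ⇒ ok; ctr=8 reg=7
step 13: T2 LOAD ⇒ load; ctr=8 reg=8
step 14: T2 CAS ⇒ ok; ctr=9 reg=8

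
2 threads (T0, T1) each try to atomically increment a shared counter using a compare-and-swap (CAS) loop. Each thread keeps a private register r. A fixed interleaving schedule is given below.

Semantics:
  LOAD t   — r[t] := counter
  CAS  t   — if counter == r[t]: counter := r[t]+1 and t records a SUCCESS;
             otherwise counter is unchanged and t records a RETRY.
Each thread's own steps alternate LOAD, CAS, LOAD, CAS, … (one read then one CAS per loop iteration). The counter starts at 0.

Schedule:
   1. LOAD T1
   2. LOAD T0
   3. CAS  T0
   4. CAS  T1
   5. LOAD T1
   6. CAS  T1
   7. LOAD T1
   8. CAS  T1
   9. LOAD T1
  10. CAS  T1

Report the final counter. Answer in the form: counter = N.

   1) LOAD T1:  M=0  r_T1=0
   2) LOAD T0:  M=0  r_T0=0
   3) CAS  T0:  M=1  r_T0=0 ✓
   4) CAS  T1:  M=1  r_T1=0 ✗
   5) LOAD T1:  M=1  r_T1=1
   6) CAS  T1:  M=2  r_T1=1 ✓
   7) LOAD T1:  M=2  r_T1=2
   8) CAS  T1:  M=3  r_T1=2 ✓
   9) LOAD T1:  M=3  r_T1=3
  10) CAS  T1:  M=4  r_T1=3 ✓

counter = 4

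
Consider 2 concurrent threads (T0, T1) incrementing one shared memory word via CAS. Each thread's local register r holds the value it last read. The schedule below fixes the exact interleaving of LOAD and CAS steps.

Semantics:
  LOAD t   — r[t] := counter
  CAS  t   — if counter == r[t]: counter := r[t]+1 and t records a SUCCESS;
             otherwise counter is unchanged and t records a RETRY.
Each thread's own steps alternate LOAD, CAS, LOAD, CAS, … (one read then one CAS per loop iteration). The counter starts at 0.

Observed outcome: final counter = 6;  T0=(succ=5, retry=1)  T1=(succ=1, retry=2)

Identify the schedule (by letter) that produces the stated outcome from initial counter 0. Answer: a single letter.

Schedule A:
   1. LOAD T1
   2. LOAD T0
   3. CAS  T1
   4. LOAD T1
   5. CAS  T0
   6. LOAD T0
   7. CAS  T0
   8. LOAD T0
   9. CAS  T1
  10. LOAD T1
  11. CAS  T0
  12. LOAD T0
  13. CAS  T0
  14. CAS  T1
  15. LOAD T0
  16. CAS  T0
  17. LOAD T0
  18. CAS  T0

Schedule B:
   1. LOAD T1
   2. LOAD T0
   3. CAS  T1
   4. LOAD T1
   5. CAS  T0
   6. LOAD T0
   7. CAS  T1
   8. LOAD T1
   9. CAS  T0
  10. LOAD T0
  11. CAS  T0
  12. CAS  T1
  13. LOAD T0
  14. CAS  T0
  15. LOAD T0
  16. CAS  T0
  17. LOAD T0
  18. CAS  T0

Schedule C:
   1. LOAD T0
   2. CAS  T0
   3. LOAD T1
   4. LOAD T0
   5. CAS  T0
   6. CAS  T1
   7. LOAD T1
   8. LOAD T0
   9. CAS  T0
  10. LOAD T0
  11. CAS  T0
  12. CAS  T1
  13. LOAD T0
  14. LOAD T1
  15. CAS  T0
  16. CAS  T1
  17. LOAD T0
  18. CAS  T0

A

Simulating candidate A:
step 1: T1 LOAD ⇒ load; ctr=0 reg=0
step 2: T0 LOAD ⇒ load; ctr=0 reg=0
step 3: T1 CAS ⇒ ok; ctr=1 reg=0
step 4: T1 LOAD ⇒ load; ctr=1 reg=1
step 5: T0 CAS ⇒ retry; ctr=1 reg=0
step 6: T0 LOAD ⇒ load; ctr=1 reg=1
step 7: T0 CAS ⇒ ok; ctr=2 reg=1
step 8: T0 LOAD ⇒ load; ctr=2 reg=2
step 9: T1 CAS ⇒ retry; ctr=2 reg=1
step 10: T1 LOAD ⇒ load; ctr=2 reg=2
step 11: T0 CAS ⇒ ok; ctr=3 reg=2
step 12: T0 LOAD ⇒ load; ctr=3 reg=3
step 13: T0 CAS ⇒ ok; ctr=4 reg=3
step 14: T1 CAS ⇒ retry; ctr=4 reg=2
step 15: T0 LOAD ⇒ load; ctr=4 reg=4
step 16: T0 CAS ⇒ ok; ctr=5 reg=4
step 17: T0 LOAD ⇒ load; ctr=5 reg=5
step 18: T0 CAS ⇒ ok; ctr=6 reg=5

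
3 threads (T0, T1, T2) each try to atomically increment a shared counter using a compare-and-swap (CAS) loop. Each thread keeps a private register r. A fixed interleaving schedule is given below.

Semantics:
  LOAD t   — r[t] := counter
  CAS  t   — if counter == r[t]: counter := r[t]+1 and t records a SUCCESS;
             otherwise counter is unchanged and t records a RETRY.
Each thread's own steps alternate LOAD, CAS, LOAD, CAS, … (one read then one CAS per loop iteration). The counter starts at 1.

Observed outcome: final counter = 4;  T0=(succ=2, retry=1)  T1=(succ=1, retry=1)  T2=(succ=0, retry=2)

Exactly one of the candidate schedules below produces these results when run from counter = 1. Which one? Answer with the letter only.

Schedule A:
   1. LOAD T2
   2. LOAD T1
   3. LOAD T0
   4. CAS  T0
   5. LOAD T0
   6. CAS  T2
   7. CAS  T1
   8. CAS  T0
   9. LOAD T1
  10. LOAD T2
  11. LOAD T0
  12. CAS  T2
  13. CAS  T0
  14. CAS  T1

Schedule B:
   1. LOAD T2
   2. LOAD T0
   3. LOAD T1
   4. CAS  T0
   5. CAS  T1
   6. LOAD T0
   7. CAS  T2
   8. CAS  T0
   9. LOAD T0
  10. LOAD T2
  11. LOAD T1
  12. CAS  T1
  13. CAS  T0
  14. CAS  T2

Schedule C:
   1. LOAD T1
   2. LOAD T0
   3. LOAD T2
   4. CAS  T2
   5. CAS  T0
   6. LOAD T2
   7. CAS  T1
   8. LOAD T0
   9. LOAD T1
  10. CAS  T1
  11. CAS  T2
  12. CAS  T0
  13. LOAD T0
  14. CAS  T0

B

Run B:
1. LOAD T2 → mem=1 r[T2]=1 [LOAD]
2. LOAD T0 → mem=1 r[T0]=1 [LOAD]
3. LOAD T1 → mem=1 r[T1]=1 [LOAD]
4. CAS T0 → mem=2 r[T0]=1 [OK]
5. CAS T1 → mem=2 r[T1]=1 [RETRY]
6. LOAD T0 → mem=2 r[T0]=2 [LOAD]
7. CAS T2 → mem=2 r[T2]=1 [RETRY]
8. CAS T0 → mem=3 r[T0]=2 [OK]
9. LOAD T0 → mem=3 r[T0]=3 [LOAD]
10. LOAD T2 → mem=3 r[T2]=3 [LOAD]
11. LOAD T1 → mem=3 r[T1]=3 [LOAD]
12. CAS T1 → mem=4 r[T1]=3 [OK]
13. CAS T0 → mem=4 r[T0]=3 [RETRY]
14. CAS T2 → mem=4 r[T2]=3 [RETRY]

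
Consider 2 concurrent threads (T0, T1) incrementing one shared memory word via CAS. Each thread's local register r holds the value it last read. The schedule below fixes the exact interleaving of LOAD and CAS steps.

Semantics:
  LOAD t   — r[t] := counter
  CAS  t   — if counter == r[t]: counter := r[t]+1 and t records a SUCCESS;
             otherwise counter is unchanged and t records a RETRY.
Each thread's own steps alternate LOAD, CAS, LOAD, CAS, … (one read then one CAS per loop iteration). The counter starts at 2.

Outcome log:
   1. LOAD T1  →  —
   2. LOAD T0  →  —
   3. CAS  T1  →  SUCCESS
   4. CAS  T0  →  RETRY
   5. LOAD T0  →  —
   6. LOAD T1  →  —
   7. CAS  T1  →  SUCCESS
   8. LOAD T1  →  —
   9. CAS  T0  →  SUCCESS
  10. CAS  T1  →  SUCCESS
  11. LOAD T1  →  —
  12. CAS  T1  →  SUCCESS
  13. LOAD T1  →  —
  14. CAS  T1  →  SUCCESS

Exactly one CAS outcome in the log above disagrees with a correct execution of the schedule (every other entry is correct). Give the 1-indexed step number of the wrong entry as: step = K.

Correct run:
T1 LOAD — after: cnt=2, r=2 — load
T0 LOAD — after: cnt=2, r=2 — load
T1 CAS — after: cnt=3, r=2 — ok
T0 CAS — after: cnt=3, r=2 — retry
T0 LOAD — after: cnt=3, r=3 — load
T1 LOAD — after: cnt=3, r=3 — load
T1 CAS — after: cnt=4, r=3 — ok
T1 LOAD — after: cnt=4, r=4 — load
T0 CAS — after: cnt=4, r=3 — retry
T1 CAS — after: cnt=5, r=4 — ok
T1 LOAD — after: cnt=5, r=5 — load
T1 CAS — after: cnt=6, r=5 — ok
T1 LOAD — after: cnt=6, r=6 — load
T1 CAS — after: cnt=7, r=6 — ok
Mismatch at 9.

step = 9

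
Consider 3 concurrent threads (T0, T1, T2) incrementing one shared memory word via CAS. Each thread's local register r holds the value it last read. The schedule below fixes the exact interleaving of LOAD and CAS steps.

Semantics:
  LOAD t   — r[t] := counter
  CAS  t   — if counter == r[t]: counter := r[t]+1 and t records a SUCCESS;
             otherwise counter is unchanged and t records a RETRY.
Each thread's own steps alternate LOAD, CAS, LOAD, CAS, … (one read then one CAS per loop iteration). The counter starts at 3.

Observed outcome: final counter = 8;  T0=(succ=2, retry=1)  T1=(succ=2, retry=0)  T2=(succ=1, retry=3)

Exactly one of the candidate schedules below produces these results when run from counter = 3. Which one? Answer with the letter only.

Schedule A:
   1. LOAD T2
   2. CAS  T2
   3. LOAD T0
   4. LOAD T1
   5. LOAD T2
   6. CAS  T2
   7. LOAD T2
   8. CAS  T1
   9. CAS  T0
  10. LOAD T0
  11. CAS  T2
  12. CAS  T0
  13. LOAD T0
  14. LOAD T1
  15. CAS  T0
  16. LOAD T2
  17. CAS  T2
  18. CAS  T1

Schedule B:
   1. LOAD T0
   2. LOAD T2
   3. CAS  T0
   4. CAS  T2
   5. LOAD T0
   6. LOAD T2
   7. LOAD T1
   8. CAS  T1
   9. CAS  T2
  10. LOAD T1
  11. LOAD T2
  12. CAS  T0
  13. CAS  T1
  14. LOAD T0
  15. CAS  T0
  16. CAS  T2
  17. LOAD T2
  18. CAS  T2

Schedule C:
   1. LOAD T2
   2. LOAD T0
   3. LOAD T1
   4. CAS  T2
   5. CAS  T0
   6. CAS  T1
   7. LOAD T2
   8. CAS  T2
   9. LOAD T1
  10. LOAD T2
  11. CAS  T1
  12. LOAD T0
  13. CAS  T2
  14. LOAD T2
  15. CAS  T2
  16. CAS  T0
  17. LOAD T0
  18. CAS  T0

Run B:
T0 LOAD — after: cnt=3, r=3 — load
T2 LOAD — after: cnt=3, r=3 — load
T0 CAS — after: cnt=4, r=3 — ok
T2 CAS — after: cnt=4, r=3 — retry
T0 LOAD — after: cnt=4, r=4 — load
T2 LOAD — after: cnt=4, r=4 — load
T1 LOAD — after: cnt=4, r=4 — load
T1 CAS — after: cnt=5, r=4 — ok
T2 CAS — after: cnt=5, r=4 — retry
T1 LOAD — after: cnt=5, r=5 — load
T2 LOAD — after: cnt=5, r=5 — load
T0 CAS — after: cnt=5, r=4 — retry
T1 CAS — after: cnt=6, r=5 — ok
T0 LOAD — after: cnt=6, r=6 — load
T0 CAS — after: cnt=7, r=6 — ok
T2 CAS — after: cnt=7, r=5 — retry
T2 LOAD — after: cnt=7, r=7 — load
T2 CAS — after: cnt=8, r=7 — ok

B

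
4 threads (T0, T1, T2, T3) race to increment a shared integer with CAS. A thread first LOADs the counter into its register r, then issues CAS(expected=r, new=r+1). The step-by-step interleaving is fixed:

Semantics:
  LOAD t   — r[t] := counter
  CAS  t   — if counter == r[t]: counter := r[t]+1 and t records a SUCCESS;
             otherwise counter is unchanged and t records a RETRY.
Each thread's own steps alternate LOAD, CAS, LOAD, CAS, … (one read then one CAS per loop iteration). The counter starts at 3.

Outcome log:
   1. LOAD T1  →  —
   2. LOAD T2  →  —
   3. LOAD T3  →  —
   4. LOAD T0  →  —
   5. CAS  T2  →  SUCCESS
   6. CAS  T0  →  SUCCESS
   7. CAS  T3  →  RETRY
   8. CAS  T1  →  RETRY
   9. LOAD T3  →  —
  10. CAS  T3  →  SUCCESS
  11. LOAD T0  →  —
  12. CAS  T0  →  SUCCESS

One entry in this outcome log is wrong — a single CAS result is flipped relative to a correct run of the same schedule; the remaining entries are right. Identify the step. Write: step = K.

Reference trace:
T1 LOAD — after: cnt=3, r=3 — load
T2 LOAD — after: cnt=3, r=3 — load
T3 LOAD — after: cnt=3, r=3 — load
T0 LOAD — after: cnt=3, r=3 — load
T2 CAS — after: cnt=4, r=3 — ok
T0 CAS — after: cnt=4, r=3 — retry
T3 CAS — after: cnt=4, r=3 — retry
T1 CAS — after: cnt=4, r=3 — retry
T3 LOAD — after: cnt=4, r=4 — load
T3 CAS — after: cnt=5, r=4 — ok
T0 LOAD — after: cnt=5, r=5 — load
T0 CAS — after: cnt=6, r=5 — ok
Log disagrees first at step 6.

step = 6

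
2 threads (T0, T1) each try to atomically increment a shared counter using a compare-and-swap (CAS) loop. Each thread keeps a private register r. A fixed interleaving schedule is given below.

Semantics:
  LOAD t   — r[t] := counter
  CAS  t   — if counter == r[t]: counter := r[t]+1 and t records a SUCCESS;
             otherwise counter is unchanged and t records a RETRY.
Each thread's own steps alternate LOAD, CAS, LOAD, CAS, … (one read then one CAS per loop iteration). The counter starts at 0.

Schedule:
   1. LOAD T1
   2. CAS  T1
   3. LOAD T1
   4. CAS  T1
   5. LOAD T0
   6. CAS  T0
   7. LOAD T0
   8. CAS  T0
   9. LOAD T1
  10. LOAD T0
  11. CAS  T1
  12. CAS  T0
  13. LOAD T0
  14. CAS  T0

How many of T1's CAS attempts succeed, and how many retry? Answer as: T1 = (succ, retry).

T1 LOAD — after: cnt=0, r=0 — load
T1 CAS — after: cnt=1, r=0 — ok
T1 LOAD — after: cnt=1, r=1 — load
T1 CAS — after: cnt=2, r=1 — ok
T0 LOAD — after: cnt=2, r=2 — load
T0 CAS — after: cnt=3, r=2 — ok
T0 LOAD — after: cnt=3, r=3 — load
T0 CAS — after: cnt=4, r=3 — ok
T1 LOAD — after: cnt=4, r=4 — load
T0 LOAD — after: cnt=4, r=4 — load
T1 CAS — after: cnt=5, r=4 — ok
T0 CAS — after: cnt=5, r=4 — retry
T0 LOAD — after: cnt=5, r=5 — load
T0 CAS — after: cnt=6, r=5 — ok

T1 = (3, 0)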